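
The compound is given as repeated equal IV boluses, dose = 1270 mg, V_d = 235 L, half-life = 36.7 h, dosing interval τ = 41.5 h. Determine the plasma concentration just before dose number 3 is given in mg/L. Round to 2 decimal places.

C₀ per dose = Dose / Vd = 1270 / 235 = 5.404 mg/L
k = ln2 / t½ = 0.693147 / 36.7 = 0.01889 h⁻¹
Fraction remaining after one interval: r = e^(−kτ) = e^(−0.01889 × 41.5) = 0.4566
Before dose 3, 2 doses have been given (aged 1τ, 2τ).
C_trough = C₀ × (r + r²) = 5.404 × (0.4566 + 0.2085) = 3.594 mg/L

3.59 mg/L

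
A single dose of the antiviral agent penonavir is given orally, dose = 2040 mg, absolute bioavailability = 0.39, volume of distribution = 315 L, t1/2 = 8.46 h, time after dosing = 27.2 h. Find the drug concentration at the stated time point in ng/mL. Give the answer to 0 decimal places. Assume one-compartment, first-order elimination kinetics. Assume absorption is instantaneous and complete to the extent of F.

272 ng/mL

Amount reaching circulation = F × Dose = 0.39 × 2040 = 795.6 mg
C₀ = F·Dose / Vd = 795.6 / 315 = 2.526 mg/L
k = ln2 / t½ = 0.693147 / 8.46 = 0.08193 h⁻¹
C = C₀ · e^(−k·t) = 2.526 × e^(−0.08193 × 27.2)
  = 2.526 × 0.1077 = 0.2721 mg/L
Convert: 0.2721 mg/L × 1000 = 272.1 ng/mL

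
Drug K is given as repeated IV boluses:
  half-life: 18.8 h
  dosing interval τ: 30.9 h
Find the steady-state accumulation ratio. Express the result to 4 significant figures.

1.471

k = ln2 / t½ = 0.693147 / 18.8 = 0.03687 h⁻¹
e^(−kτ) = e^(−0.03687 × 30.9) = 0.3200
Accumulation ratio R = 1 / (1 − e^(−kτ)) = 1 / (1 − 0.3200) = 1.471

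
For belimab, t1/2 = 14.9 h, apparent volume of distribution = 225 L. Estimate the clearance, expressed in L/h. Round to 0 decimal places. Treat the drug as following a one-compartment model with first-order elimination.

10 L/h

k = ln2 / t½ = 0.693147 / 14.9 = 0.04652 h⁻¹
CL = k × Vd = 0.04652 × 225 = 10.47 L/h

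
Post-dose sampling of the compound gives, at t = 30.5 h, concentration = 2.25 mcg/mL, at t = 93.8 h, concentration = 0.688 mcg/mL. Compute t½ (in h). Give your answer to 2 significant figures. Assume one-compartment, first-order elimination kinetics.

k = ln(C₁/C₂) / (t₂ − t₁) = ln(2.25/0.688) / (93.8 − 30.5)
  = 1.185 / 63.30 = 0.01872 h⁻¹
t½ = ln2 / k = 0.693147 / 0.01872 = 37.03 h

37 h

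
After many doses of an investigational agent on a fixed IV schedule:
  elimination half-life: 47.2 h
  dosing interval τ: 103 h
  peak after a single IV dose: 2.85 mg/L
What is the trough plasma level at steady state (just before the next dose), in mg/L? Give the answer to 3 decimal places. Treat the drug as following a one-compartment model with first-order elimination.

0.805 mg/L

k = ln2 / t½ = 0.693147 / 47.2 = 0.01469 h⁻¹
e^(−kτ) = e^(−0.01469 × 103) = 0.2202
Accumulation ratio R = 1 / (1 − e^(−kτ)) = 1 / (1 − 0.2202) = 1.282
Steady-state trough = C₀ × R × e^(−kτ) = 2.85 × 1.282 × 0.2202 = 0.8045 mg/L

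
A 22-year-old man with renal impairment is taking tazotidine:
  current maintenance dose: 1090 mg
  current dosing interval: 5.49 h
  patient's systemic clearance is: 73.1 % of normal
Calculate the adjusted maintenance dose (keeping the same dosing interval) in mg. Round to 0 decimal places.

To keep the same average steady-state level, dosing rate must scale with clearance.
CL ratio = 73.1 / 100 = 0.7310
New dose (same interval) = 1090 × 0.7310 = 796.8 mg

797 mg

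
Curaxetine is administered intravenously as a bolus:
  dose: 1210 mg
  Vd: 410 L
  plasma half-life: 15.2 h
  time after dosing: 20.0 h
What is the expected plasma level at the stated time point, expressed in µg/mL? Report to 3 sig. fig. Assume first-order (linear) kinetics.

1.19 µg/mL

C₀ = Dose / Vd = 1210 / 410 = 2.951 mg/L
k = ln2 / t½ = 0.693147 / 15.2 = 0.04560 h⁻¹
C = C₀ · e^(−k·t) = 2.951 × e^(−0.04560 × 20.0)
  = 2.951 × 0.4017 = 1.185 mg/L
(1.185 mg/L = 1.185 µg/mL)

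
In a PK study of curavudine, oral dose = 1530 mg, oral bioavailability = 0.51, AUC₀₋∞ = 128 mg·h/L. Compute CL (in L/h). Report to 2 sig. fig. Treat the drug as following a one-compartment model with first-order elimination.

6.1 L/h

CL = F·Dose / AUC = 0.51 × 1530 / 128 = 6.096 L/h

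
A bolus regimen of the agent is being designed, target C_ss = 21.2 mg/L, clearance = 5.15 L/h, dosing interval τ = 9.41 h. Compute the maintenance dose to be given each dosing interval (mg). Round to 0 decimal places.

1027 mg

At steady state, Dose/τ = Css × CL.
Dose = Css × CL × τ = 21.2 × 5.150 × 9.41 = 1027 mg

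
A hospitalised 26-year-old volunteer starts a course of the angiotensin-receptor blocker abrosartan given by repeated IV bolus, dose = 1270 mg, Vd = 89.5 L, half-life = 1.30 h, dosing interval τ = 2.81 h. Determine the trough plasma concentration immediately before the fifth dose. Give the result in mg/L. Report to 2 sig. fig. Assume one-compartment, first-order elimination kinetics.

C₀ per dose = Dose / Vd = 1270 / 89.5 = 14.19 mg/L
k = ln2 / t½ = 0.693147 / 1.30 = 0.5332 h⁻¹
Fraction remaining after one interval: r = e^(−kτ) = e^(−0.5332 × 2.81) = 0.2235
Before dose 5, 4 doses have been given (aged 1τ, 2τ, 3τ, 4τ).
C_trough = C₀ × (r + r² + … + r^4) = C₀ × r(1−r^4)/(1−r)
        = 14.19 × 0.2235 × (1 − 0.002495) / (1 − 0.2235) = 4.074 mg/L

4.1 mg/L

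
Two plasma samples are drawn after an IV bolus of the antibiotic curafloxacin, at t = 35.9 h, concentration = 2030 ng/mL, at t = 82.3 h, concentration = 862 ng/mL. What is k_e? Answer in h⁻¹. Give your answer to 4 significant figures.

0.01846 h⁻¹

k = ln(C₁/C₂) / (t₂ − t₁) = ln(2030/862) / (82.3 − 35.9)
  = 0.8565 / 46.40 = 0.01846 h⁻¹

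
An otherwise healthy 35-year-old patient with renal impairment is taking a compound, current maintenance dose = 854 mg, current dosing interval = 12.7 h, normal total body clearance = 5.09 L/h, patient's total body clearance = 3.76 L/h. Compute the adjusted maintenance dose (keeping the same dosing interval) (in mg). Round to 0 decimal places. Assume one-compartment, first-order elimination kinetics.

631 mg

To keep the same average steady-state level, dosing rate must scale with clearance.
CL ratio = 3.76 / 5.09 = 0.7387
New dose (same interval) = 854 × 0.7387 = 630.8 mg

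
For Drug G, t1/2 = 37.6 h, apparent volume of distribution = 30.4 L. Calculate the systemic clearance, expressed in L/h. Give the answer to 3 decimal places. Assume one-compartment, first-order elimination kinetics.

0.560 L/h

k = ln2 / t½ = 0.693147 / 37.6 = 0.01843 h⁻¹
CL = k × Vd = 0.01843 × 30.4 = 0.5603 L/h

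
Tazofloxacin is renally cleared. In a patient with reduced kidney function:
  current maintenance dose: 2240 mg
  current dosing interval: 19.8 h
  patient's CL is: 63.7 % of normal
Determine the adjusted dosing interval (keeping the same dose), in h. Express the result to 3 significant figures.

31.1 h

To keep the same average steady-state level, dosing rate must scale with clearance.
CL ratio = 63.7 / 100 = 0.6370
New interval (same dose) = 19.8 / 0.6370 = 31.08 h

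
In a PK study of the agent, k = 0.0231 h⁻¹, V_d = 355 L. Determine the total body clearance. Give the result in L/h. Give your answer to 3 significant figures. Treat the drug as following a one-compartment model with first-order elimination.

CL = k × Vd = 0.0231 × 355 = 8.201 L/h

8.20 L/h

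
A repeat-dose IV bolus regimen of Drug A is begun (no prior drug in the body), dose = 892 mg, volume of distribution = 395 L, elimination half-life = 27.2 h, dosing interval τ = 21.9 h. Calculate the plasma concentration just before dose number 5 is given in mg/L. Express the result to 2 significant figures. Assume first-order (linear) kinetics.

2.7 mg/L

C₀ per dose = Dose / Vd = 892 / 395 = 2.258 mg/L
k = ln2 / t½ = 0.693147 / 27.2 = 0.02548 h⁻¹
Fraction remaining after one interval: r = e^(−kτ) = e^(−0.02548 × 21.9) = 0.5723
Before dose 5, 4 doses have been given (aged 1τ, 2τ, 3τ, 4τ).
C_trough = C₀ × (r + r² + … + r^4) = C₀ × r(1−r^4)/(1−r)
        = 2.258 × 0.5723 × (1 − 0.1073) / (1 − 0.5723) = 2.697 mg/L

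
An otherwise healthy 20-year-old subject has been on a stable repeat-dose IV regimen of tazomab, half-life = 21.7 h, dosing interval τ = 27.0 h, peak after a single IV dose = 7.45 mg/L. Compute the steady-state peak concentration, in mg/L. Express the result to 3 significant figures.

12.9 mg/L

k = ln2 / t½ = 0.693147 / 21.7 = 0.03194 h⁻¹
e^(−kτ) = e^(−0.03194 × 27.0) = 0.4222
Accumulation ratio R = 1 / (1 − e^(−kτ)) = 1 / (1 − 0.4222) = 1.731
Steady-state peak = C₀ × R = 7.45 × 1.731 = 12.90 mg/L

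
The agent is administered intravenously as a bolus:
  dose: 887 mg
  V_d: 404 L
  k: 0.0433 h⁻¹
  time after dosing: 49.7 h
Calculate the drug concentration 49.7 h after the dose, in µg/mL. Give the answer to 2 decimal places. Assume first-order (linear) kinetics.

0.26 µg/mL

C₀ = Dose / Vd = 887.0 / 404 = 2.196 mg/L
C = C₀ · e^(−k·t) = 2.196 × e^(−0.04330 × 49.7)
  = 2.196 × 0.1163 = 0.2554 mg/L
(0.2554 mg/L = 0.2554 µg/mL)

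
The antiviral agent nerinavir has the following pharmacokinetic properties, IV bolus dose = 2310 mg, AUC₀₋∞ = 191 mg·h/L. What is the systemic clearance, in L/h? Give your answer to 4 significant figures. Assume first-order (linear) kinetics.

CL = Dose / AUC = 2310 / 191 = 12.09 L/h

12.09 L/h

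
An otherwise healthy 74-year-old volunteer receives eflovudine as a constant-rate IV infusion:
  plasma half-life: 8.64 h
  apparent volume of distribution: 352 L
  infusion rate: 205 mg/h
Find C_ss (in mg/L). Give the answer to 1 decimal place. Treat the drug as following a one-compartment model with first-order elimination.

k = ln2 / t½ = 0.693147 / 8.64 = 0.08023 h⁻¹
CL = k × Vd = 0.08023 × 352 = 28.24 L/h
At steady state Css = R₀ / CL = 205 / 28.24 = 7.259 mg/L

7.3 mg/L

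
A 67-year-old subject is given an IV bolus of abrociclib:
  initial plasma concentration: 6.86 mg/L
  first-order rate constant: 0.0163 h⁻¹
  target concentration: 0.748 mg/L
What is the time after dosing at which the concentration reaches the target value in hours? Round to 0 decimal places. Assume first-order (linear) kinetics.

t = ln(C₀ / C) / k = ln(6.860 / 0.748) / 0.01630
  = ln(9.171) / 0.01630 = 2.216 / 0.01630 = 136.0 h

136 h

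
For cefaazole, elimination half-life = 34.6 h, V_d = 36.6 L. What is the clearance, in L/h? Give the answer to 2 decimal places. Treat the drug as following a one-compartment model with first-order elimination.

k = ln2 / t½ = 0.693147 / 34.6 = 0.02003 h⁻¹
CL = k × Vd = 0.02003 × 36.6 = 0.7331 L/h

0.73 L/h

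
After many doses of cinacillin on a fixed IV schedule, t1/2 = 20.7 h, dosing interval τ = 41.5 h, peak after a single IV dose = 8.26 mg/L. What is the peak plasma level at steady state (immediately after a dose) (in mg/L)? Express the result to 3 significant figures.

k = ln2 / t½ = 0.693147 / 20.7 = 0.03349 h⁻¹
e^(−kτ) = e^(−0.03349 × 41.5) = 0.2491
Accumulation ratio R = 1 / (1 − e^(−kτ)) = 1 / (1 − 0.2491) = 1.332
Steady-state peak = C₀ × R = 8.26 × 1.332 = 11.00 mg/L

11.0 mg/L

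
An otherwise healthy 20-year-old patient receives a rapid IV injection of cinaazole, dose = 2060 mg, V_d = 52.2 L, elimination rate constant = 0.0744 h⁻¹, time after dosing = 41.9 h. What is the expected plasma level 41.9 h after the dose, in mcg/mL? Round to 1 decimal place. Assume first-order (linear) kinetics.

1.7 mcg/mL

C₀ = Dose / Vd = 2060 / 52.2 = 39.46 mg/L
C = C₀ · e^(−k·t) = 39.46 × e^(−0.07440 × 41.9)
  = 39.46 × 0.04427 = 1.747 mg/L
(1.747 mg/L = 1.747 mcg/mL)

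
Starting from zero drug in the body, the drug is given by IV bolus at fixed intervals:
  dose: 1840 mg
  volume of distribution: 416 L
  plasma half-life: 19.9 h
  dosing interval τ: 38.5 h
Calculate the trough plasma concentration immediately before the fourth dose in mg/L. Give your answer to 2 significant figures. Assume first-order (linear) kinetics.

1.5 mg/L

C₀ per dose = Dose / Vd = 1840 / 416 = 4.423 mg/L
k = ln2 / t½ = 0.693147 / 19.9 = 0.03483 h⁻¹
Fraction remaining after one interval: r = e^(−kτ) = e^(−0.03483 × 38.5) = 0.2616
Before dose 4, 3 doses have been given (aged 1τ, 2τ, 3τ).
C_trough = C₀ × (r + r² + … + r^3) = C₀ × r(1−r^3)/(1−r)
        = 4.423 × 0.2616 × (1 − 0.01790) / (1 − 0.2616) = 1.539 mg/L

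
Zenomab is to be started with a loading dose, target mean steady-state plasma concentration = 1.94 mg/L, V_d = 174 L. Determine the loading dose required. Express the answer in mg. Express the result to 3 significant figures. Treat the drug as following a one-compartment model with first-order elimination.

LD = Css × Vd = 1.94 × 174 = 337.6 mg

338 mg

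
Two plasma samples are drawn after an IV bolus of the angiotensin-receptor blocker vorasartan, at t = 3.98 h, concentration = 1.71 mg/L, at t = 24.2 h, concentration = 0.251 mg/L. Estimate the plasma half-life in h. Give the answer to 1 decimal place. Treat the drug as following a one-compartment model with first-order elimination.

7.3 h

k = ln(C₁/C₂) / (t₂ − t₁) = ln(1.71/0.251) / (24.2 − 3.98)
  = 1.919 / 20.22 = 0.09491 h⁻¹
t½ = ln2 / k = 0.693147 / 0.09491 = 7.303 h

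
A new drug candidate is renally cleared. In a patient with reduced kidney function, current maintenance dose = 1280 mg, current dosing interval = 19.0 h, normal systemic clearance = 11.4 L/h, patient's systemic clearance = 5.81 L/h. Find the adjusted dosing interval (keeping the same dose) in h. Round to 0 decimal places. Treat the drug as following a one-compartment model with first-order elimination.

To keep the same average steady-state level, dosing rate must scale with clearance.
CL ratio = 5.81 / 11.4 = 0.5096
New interval (same dose) = 19.0 / 0.5096 = 37.28 h

37 h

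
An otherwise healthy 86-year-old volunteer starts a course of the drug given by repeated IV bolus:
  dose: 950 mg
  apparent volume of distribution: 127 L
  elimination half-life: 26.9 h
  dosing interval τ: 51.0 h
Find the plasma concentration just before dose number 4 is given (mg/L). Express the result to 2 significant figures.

C₀ per dose = Dose / Vd = 950 / 127 = 7.480 mg/L
k = ln2 / t½ = 0.693147 / 26.9 = 0.02577 h⁻¹
Fraction remaining after one interval: r = e^(−kτ) = e^(−0.02577 × 51.0) = 0.2687
Before dose 4, 3 doses have been given (aged 1τ, 2τ, 3τ).
C_trough = C₀ × (r + r² + … + r^3) = C₀ × r(1−r^3)/(1−r)
        = 7.480 × 0.2687 × (1 − 0.01940) / (1 − 0.2687) = 2.695 mg/L

2.7 mg/L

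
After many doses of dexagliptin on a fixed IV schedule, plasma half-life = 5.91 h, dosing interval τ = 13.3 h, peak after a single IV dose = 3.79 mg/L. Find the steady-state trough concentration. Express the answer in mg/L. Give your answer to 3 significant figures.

k = ln2 / t½ = 0.693147 / 5.91 = 0.1173 h⁻¹
e^(−kτ) = e^(−0.1173 × 13.3) = 0.2101
Accumulation ratio R = 1 / (1 − e^(−kτ)) = 1 / (1 − 0.2101) = 1.266
Steady-state trough = C₀ × R × e^(−kτ) = 3.79 × 1.266 × 0.2101 = 1.008 mg/L

1.01 mg/L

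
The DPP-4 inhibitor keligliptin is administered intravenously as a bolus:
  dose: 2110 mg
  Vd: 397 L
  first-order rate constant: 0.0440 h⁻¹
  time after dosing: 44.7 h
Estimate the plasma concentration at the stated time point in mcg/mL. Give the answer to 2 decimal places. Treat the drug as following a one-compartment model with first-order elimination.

C₀ = Dose / Vd = 2110 / 397 = 5.315 mg/L
C = C₀ · e^(−k·t) = 5.315 × e^(−0.04400 × 44.7)
  = 5.315 × 0.1399 = 0.7436 mg/L
(0.7436 mg/L = 0.7436 mcg/mL)

0.74 mcg/mL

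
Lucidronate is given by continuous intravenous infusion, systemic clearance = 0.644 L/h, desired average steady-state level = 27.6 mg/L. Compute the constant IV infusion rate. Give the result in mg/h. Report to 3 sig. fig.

17.8 mg/h

At steady state, infusion rate R₀ = Css × CL = 27.6 × 0.6440 = 17.77 mg/h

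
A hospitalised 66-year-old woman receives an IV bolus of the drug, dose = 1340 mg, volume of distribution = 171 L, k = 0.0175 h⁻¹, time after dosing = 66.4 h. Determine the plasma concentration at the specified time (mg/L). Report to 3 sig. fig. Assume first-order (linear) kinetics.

C₀ = Dose / Vd = 1340 / 171 = 7.836 mg/L
C = C₀ · e^(−k·t) = 7.836 × e^(−0.01750 × 66.4)
  = 7.836 × 0.3129 = 2.452 mg/L

2.45 mg/L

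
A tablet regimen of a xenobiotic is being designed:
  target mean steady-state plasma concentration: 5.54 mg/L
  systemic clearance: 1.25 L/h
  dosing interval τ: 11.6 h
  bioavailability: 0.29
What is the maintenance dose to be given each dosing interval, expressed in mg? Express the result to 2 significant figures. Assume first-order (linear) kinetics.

At steady state, F × (Dose/τ) = Css × CL.
Dose = Css × CL × τ / F = 5.54 × 1.250 × 11.6 / 0.29 = 277.0 mg

280 mg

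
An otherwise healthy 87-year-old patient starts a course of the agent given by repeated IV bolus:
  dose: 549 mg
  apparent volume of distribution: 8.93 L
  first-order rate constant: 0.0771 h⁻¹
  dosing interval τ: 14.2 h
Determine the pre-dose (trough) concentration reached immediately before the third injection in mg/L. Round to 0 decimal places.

27 mg/L

C₀ per dose = Dose / Vd = 549 / 8.93 = 61.48 mg/L
Fraction remaining after one interval: r = e^(−kτ) = e^(−0.07710 × 14.2) = 0.3346
Before dose 3, 2 doses have been given (aged 1τ, 2τ).
C_trough = C₀ × (r + r²) = 61.48 × (0.3346 + 0.1120) = 27.46 mg/L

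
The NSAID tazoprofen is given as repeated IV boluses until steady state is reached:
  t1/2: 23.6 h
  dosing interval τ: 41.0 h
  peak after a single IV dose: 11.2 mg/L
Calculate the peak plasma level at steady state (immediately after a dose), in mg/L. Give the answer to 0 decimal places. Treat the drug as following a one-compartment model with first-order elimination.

16 mg/L

k = ln2 / t½ = 0.693147 / 23.6 = 0.02937 h⁻¹
e^(−kτ) = e^(−0.02937 × 41.0) = 0.2999
Accumulation ratio R = 1 / (1 − e^(−kτ)) = 1 / (1 − 0.2999) = 1.428
Steady-state peak = C₀ × R = 11.2 × 1.428 = 15.99 mg/L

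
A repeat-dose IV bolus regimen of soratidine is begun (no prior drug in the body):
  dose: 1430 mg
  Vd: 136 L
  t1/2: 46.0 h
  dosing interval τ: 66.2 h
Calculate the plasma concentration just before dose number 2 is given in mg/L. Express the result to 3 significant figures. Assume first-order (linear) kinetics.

C₀ per dose = Dose / Vd = 1430 / 136 = 10.51 mg/L
k = ln2 / t½ = 0.693147 / 46.0 = 0.01507 h⁻¹
Fraction remaining after one interval: r = e^(−kτ) = e^(−0.01507 × 66.2) = 0.3688
Before dose 2, 1 dose has been given (aged 1τ).
C_trough = C₀ × r = 10.51 × 0.3688 = 3.876 mg/L

3.88 mg/L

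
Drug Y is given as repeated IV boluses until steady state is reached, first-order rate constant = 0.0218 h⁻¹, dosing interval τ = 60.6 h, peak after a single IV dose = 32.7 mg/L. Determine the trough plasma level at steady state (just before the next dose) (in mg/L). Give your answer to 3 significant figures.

11.9 mg/L

e^(−kτ) = e^(−0.02180 × 60.6) = 0.2668
Accumulation ratio R = 1 / (1 − e^(−kτ)) = 1 / (1 − 0.2668) = 1.364
Steady-state trough = C₀ × R × e^(−kτ) = 32.7 × 1.364 × 0.2668 = 11.90 mg/L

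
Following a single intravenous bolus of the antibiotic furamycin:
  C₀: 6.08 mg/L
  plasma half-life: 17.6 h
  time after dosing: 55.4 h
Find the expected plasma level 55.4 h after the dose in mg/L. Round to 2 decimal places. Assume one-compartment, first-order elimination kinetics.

k = ln2 / t½ = 0.693147 / 17.6 = 0.03938 h⁻¹
C = C₀ · e^(−k·t) = 6.080 × e^(−0.03938 × 55.4)
  = 6.080 × 0.1129 = 0.6864 mg/L

0.69 mg/L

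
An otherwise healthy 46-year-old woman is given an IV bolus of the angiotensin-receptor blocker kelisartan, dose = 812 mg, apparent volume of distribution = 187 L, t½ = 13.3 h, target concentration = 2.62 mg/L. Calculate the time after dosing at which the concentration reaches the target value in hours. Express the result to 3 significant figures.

9.69 h

C₀ = Dose / Vd = 812.0 / 187 = 4.342 mg/L
k = ln2 / t½ = 0.693147 / 13.3 = 0.05212 h⁻¹
t = ln(C₀ / C) / k = ln(4.342 / 2.62) / 0.05212
  = ln(1.657) / 0.05212 = 0.5050 / 0.05212 = 9.689 h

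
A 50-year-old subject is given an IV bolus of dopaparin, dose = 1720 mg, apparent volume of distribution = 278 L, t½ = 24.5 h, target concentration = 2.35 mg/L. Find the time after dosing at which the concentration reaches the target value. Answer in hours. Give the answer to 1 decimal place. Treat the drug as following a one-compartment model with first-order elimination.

34.2 h

C₀ = Dose / Vd = 1720 / 278 = 6.187 mg/L
k = ln2 / t½ = 0.693147 / 24.5 = 0.02829 h⁻¹
t = ln(C₀ / C) / k = ln(6.187 / 2.35) / 0.02829
  = ln(2.633) / 0.02829 = 0.9681 / 0.02829 = 34.22 h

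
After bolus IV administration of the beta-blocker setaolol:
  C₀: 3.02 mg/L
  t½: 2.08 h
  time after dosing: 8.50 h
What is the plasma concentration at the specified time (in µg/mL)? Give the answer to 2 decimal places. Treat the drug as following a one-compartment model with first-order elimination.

k = ln2 / t½ = 0.693147 / 2.08 = 0.3332 h⁻¹
C = C₀ · e^(−k·t) = 3.020 × e^(−0.3332 × 8.50)
  = 3.020 × 0.05888 = 0.1778 mg/L
(0.1778 mg/L = 0.1778 µg/mL)

0.18 µg/mL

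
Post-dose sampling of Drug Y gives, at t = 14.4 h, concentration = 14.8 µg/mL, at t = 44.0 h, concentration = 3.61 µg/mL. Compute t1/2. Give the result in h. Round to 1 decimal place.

14.5 h

k = ln(C₁/C₂) / (t₂ − t₁) = ln(14.8/3.61) / (44.0 − 14.4)
  = 1.411 / 29.60 = 0.04767 h⁻¹
t½ = ln2 / k = 0.693147 / 0.04767 = 14.54 h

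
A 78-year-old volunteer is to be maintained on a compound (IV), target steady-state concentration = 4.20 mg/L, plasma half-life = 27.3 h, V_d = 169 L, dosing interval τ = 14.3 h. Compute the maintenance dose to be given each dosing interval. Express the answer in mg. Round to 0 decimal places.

258 mg

k = ln2 / t½ = 0.693147 / 27.3 = 0.02539 h⁻¹
CL = k × Vd = 0.02539 × 169 = 4.291 L/h
At steady state, Dose/τ = Css × CL.
Dose = Css × CL × τ = 4.20 × 4.291 × 14.3 = 257.7 mg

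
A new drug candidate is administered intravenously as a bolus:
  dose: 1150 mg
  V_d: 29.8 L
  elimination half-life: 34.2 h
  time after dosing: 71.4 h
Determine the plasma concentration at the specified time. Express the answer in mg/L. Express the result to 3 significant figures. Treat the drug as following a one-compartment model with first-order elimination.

9.08 mg/L

C₀ = Dose / Vd = 1150 / 29.8 = 38.59 mg/L
k = ln2 / t½ = 0.693147 / 34.2 = 0.02027 h⁻¹
C = C₀ · e^(−k·t) = 38.59 × e^(−0.02027 × 71.4)
  = 38.59 × 0.2352 = 9.076 mg/L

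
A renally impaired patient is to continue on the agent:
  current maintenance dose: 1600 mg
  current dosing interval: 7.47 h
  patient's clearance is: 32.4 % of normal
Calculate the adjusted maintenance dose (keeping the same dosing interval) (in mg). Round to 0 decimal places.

518 mg

To keep the same average steady-state level, dosing rate must scale with clearance.
CL ratio = 32.4 / 100 = 0.3240
New dose (same interval) = 1600 × 0.3240 = 518.4 mg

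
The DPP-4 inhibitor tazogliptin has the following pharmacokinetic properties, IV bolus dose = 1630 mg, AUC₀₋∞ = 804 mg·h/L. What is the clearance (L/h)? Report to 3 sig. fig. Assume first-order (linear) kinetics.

CL = Dose / AUC = 1630 / 804 = 2.027 L/h

2.03 L/h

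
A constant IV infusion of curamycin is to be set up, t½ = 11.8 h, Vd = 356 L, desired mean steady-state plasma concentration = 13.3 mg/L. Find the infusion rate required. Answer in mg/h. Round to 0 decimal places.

278 mg/h

k = ln2 / t½ = 0.693147 / 11.8 = 0.05874 h⁻¹
CL = k × Vd = 0.05874 × 356 = 20.91 L/h
At steady state, infusion rate R₀ = Css × CL = 13.3 × 20.91 = 278.1 mg/h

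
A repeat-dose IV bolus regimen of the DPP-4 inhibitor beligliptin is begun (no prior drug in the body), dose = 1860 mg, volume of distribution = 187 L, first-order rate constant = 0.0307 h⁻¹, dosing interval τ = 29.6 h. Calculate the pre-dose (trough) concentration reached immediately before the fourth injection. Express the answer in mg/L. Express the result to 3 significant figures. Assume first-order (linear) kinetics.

C₀ per dose = Dose / Vd = 1860 / 187 = 9.947 mg/L
Fraction remaining after one interval: r = e^(−kτ) = e^(−0.03070 × 29.6) = 0.4030
Before dose 4, 3 doses have been given (aged 1τ, 2τ, 3τ).
C_trough = C₀ × (r + r² + … + r^3) = C₀ × r(1−r^3)/(1−r)
        = 9.947 × 0.4030 × (1 − 0.06545) / (1 − 0.4030) = 6.275 mg/L

6.28 mg/L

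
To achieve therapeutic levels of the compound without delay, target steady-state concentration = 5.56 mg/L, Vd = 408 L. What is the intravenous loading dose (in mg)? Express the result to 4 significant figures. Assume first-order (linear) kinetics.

LD = Css × Vd = 5.56 × 408 = 2268 mg

2268 mg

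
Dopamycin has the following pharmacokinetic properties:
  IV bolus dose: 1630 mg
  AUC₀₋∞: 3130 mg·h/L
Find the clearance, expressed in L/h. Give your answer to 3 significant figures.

0.521 L/h

CL = Dose / AUC = 1630 / 3130 = 0.5208 L/h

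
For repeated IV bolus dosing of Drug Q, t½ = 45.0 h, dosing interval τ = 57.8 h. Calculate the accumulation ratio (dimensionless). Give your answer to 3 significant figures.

1.70

k = ln2 / t½ = 0.693147 / 45.0 = 0.01540 h⁻¹
e^(−kτ) = e^(−0.01540 × 57.8) = 0.4106
Accumulation ratio R = 1 / (1 − e^(−kτ)) = 1 / (1 − 0.4106) = 1.697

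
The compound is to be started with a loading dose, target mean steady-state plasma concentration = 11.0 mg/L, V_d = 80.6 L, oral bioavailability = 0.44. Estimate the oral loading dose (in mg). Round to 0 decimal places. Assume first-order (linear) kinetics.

LD = Css × Vd / F = 11.0 × 80.6 / 0.44 = 2015 mg

2015 mg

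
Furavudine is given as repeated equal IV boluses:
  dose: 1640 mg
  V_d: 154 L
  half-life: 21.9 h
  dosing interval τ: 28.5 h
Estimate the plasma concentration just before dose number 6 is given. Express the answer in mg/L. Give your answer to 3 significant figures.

C₀ per dose = Dose / Vd = 1640 / 154 = 10.65 mg/L
k = ln2 / t½ = 0.693147 / 21.9 = 0.03165 h⁻¹
Fraction remaining after one interval: r = e^(−kτ) = e^(−0.03165 × 28.5) = 0.4057
Before dose 6, 5 doses have been given (aged 1τ, 2τ, 3τ, 4τ, 5τ).
C_trough = C₀ × (r + r² + … + r^5) = C₀ × r(1−r^5)/(1−r)
        = 10.65 × 0.4057 × (1 − 0.01099) / (1 − 0.4057) = 7.190 mg/L

7.19 mg/L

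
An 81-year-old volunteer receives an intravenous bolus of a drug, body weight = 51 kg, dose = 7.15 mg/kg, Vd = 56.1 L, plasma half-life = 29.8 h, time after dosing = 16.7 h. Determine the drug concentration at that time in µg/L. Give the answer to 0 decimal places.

Total dose = 7.15 × 51 = 364.7 mg
C₀ = Dose / Vd = 364.7 / 56.1 = 6.501 mg/L
k = ln2 / t½ = 0.693147 / 29.8 = 0.02326 h⁻¹
C = C₀ · e^(−k·t) = 6.501 × e^(−0.02326 × 16.7)
  = 6.501 × 0.6781 = 4.408 mg/L
Convert: 4.408 mg/L × 1000 = 4408 µg/L

4408 µg/L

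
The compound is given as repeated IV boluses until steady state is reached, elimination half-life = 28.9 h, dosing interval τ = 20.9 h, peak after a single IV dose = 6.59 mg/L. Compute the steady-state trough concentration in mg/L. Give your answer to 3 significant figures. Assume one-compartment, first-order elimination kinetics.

10.1 mg/L

k = ln2 / t½ = 0.693147 / 28.9 = 0.02398 h⁻¹
e^(−kτ) = e^(−0.02398 × 20.9) = 0.6058
Accumulation ratio R = 1 / (1 − e^(−kτ)) = 1 / (1 − 0.6058) = 2.537
Steady-state trough = C₀ × R × e^(−kτ) = 6.59 × 2.537 × 0.6058 = 10.13 mg/L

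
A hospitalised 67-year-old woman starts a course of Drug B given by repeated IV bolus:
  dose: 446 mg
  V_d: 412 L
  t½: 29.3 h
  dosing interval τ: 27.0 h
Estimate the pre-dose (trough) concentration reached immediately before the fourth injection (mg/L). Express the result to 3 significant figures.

1.03 mg/L

C₀ per dose = Dose / Vd = 446 / 412 = 1.083 mg/L
k = ln2 / t½ = 0.693147 / 29.3 = 0.02366 h⁻¹
Fraction remaining after one interval: r = e^(−kτ) = e^(−0.02366 × 27.0) = 0.5279
Before dose 4, 3 doses have been given (aged 1τ, 2τ, 3τ).
C_trough = C₀ × (r + r² + … + r^3) = C₀ × r(1−r^3)/(1−r)
        = 1.083 × 0.5279 × (1 − 0.1471) / (1 − 0.5279) = 1.033 mg/L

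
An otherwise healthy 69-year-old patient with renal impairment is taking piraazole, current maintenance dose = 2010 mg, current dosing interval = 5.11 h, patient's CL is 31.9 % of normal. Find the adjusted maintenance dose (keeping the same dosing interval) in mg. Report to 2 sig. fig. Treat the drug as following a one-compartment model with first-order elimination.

To keep the same average steady-state level, dosing rate must scale with clearance.
CL ratio = 31.9 / 100 = 0.3190
New dose (same interval) = 2010 × 0.3190 = 641.2 mg

640 mg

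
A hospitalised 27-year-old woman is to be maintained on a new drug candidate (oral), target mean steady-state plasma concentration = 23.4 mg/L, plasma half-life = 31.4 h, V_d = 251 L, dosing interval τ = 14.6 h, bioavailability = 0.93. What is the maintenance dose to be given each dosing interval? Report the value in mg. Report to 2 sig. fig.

2000 mg

k = ln2 / t½ = 0.693147 / 31.4 = 0.02207 h⁻¹
CL = k × Vd = 0.02207 × 251 = 5.540 L/h
At steady state, F × (Dose/τ) = Css × CL.
Dose = Css × CL × τ / F = 23.4 × 5.540 × 14.6 / 0.93 = 2035 mg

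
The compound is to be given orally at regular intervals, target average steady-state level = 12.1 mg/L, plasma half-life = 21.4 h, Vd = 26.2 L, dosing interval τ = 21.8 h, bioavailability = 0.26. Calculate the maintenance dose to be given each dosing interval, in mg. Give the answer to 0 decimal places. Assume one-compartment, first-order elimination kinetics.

861 mg

k = ln2 / t½ = 0.693147 / 21.4 = 0.03239 h⁻¹
CL = k × Vd = 0.03239 × 26.2 = 0.8486 L/h
At steady state, F × (Dose/τ) = Css × CL.
Dose = Css × CL × τ / F = 12.1 × 0.8486 × 21.8 / 0.26 = 860.9 mg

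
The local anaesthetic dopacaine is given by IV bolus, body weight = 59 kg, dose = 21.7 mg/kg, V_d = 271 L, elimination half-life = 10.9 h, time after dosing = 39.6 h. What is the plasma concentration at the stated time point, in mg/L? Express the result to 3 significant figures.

Total dose = 21.7 × 59 = 1280 mg
C₀ = Dose / Vd = 1280 / 271 = 4.723 mg/L
k = ln2 / t½ = 0.693147 / 10.9 = 0.06359 h⁻¹
C = C₀ · e^(−k·t) = 4.723 × e^(−0.06359 × 39.6)
  = 4.723 × 0.08061 = 0.3807 mg/L

0.381 mg/L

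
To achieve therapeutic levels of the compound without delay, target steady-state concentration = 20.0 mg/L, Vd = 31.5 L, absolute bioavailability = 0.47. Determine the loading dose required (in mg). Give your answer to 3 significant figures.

1340 mg

LD = Css × Vd / F = 20.0 × 31.5 / 0.47 = 1340 mg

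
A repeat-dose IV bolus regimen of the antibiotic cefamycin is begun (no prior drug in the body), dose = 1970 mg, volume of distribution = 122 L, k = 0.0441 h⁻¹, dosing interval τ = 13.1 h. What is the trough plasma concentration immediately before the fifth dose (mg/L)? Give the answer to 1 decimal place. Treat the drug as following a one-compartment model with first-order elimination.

18.6 mg/L

C₀ per dose = Dose / Vd = 1970 / 122 = 16.15 mg/L
Fraction remaining after one interval: r = e^(−kτ) = e^(−0.04410 × 13.1) = 0.5612
Before dose 5, 4 doses have been given (aged 1τ, 2τ, 3τ, 4τ).
C_trough = C₀ × (r + r² + … + r^4) = C₀ × r(1−r^4)/(1−r)
        = 16.15 × 0.5612 × (1 − 0.09919) / (1 − 0.5612) = 18.61 mg/L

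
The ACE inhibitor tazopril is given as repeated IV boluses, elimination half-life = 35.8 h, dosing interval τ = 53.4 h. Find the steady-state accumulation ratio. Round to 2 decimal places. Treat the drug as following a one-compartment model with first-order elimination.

1.55

k = ln2 / t½ = 0.693147 / 35.8 = 0.01936 h⁻¹
e^(−kτ) = e^(−0.01936 × 53.4) = 0.3556
Accumulation ratio R = 1 / (1 − e^(−kτ)) = 1 / (1 − 0.3556) = 1.552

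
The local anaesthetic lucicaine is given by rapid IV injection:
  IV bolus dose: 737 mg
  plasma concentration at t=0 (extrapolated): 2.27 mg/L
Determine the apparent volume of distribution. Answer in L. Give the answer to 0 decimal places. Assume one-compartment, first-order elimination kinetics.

325 L

Vd = Dose / C₀ = 737.0 / 2.27 = 324.7 L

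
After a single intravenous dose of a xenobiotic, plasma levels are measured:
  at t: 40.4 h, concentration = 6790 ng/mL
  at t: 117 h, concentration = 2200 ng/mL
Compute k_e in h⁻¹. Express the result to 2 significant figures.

0.015 h⁻¹

k = ln(C₁/C₂) / (t₂ − t₁) = ln(6790/2200) / (117 − 40.4)
  = 1.127 / 76.60 = 0.01471 h⁻¹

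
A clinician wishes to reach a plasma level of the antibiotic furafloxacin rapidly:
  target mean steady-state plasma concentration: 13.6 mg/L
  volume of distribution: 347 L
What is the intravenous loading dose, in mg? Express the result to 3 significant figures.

LD = Css × Vd = 13.6 × 347 = 4719 mg

4720 mg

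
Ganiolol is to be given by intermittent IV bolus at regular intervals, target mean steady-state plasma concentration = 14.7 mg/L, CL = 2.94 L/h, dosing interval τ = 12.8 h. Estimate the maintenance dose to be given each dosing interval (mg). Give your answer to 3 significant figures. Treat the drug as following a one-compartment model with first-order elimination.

553 mg

At steady state, Dose/τ = Css × CL.
Dose = Css × CL × τ = 14.7 × 2.940 × 12.8 = 553.2 mg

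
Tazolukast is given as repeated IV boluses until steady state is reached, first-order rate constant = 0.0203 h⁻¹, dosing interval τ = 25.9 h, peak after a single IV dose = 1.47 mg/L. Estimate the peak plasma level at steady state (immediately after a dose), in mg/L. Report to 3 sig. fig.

e^(−kτ) = e^(−0.02030 × 25.9) = 0.5911
Accumulation ratio R = 1 / (1 − e^(−kτ)) = 1 / (1 − 0.5911) = 2.446
Steady-state peak = C₀ × R = 1.47 × 2.446 = 3.596 mg/L

3.60 mg/L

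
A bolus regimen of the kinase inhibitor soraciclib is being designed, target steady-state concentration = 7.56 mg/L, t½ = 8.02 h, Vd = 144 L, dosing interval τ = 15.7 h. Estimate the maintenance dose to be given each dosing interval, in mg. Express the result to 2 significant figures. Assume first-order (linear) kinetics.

k = ln2 / t½ = 0.693147 / 8.02 = 0.08643 h⁻¹
CL = k × Vd = 0.08643 × 144 = 12.45 L/h
At steady state, Dose/τ = Css × CL.
Dose = Css × CL × τ = 7.56 × 12.45 × 15.7 = 1478 mg

1500 mg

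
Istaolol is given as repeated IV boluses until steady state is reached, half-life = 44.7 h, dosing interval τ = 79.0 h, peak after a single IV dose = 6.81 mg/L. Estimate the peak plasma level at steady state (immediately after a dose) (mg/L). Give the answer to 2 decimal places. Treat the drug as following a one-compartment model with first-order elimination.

9.64 mg/L

k = ln2 / t½ = 0.693147 / 44.7 = 0.01551 h⁻¹
e^(−kτ) = e^(−0.01551 × 79.0) = 0.2937
Accumulation ratio R = 1 / (1 − e^(−kτ)) = 1 / (1 − 0.2937) = 1.416
Steady-state peak = C₀ × R = 6.81 × 1.416 = 9.643 mg/L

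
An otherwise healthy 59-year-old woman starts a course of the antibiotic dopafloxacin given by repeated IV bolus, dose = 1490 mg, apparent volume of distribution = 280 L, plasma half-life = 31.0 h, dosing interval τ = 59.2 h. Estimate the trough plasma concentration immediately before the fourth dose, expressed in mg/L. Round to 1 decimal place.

1.9 mg/L

C₀ per dose = Dose / Vd = 1490 / 280 = 5.321 mg/L
k = ln2 / t½ = 0.693147 / 31.0 = 0.02236 h⁻¹
Fraction remaining after one interval: r = e^(−kτ) = e^(−0.02236 × 59.2) = 0.2661
Before dose 4, 3 doses have been given (aged 1τ, 2τ, 3τ).
C_trough = C₀ × (r + r² + … + r^3) = C₀ × r(1−r^3)/(1−r)
        = 5.321 × 0.2661 × (1 − 0.01884) / (1 − 0.2661) = 1.893 mg/L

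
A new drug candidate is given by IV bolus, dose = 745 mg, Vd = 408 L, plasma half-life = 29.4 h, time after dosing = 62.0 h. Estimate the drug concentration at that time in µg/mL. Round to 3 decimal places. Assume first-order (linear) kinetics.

0.423 µg/mL

C₀ = Dose / Vd = 745.0 / 408 = 1.826 mg/L
k = ln2 / t½ = 0.693147 / 29.4 = 0.02358 h⁻¹
C = C₀ · e^(−k·t) = 1.826 × e^(−0.02358 × 62.0)
  = 1.826 × 0.2318 = 0.4233 mg/L
(0.4233 mg/L = 0.4233 µg/mL)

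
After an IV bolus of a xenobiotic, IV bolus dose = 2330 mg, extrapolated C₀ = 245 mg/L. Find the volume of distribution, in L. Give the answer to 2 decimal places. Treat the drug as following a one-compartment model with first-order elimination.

9.51 L

Vd = Dose / C₀ = 2330 / 245 = 9.510 L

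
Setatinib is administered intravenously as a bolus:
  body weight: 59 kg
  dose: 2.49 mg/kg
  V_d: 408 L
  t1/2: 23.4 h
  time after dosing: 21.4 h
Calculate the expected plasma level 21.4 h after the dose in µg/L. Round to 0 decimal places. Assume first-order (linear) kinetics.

Total dose = 2.49 × 59 = 146.9 mg
C₀ = Dose / Vd = 146.9 / 408 = 0.3600 mg/L
k = ln2 / t½ = 0.693147 / 23.4 = 0.02962 h⁻¹
C = C₀ · e^(−k·t) = 0.3600 × e^(−0.02962 × 21.4)
  = 0.3600 × 0.5305 = 0.1910 mg/L
Convert: 0.1910 mg/L × 1000 = 191.0 µg/L

191 µg/L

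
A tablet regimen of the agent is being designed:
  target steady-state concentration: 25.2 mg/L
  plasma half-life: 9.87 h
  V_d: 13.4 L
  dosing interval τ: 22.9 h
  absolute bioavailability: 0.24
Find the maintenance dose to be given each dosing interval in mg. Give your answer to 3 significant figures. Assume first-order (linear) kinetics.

k = ln2 / t½ = 0.693147 / 9.87 = 0.07023 h⁻¹
CL = k × Vd = 0.07023 × 13.4 = 0.9411 L/h
At steady state, F × (Dose/τ) = Css × CL.
Dose = Css × CL × τ / F = 25.2 × 0.9411 × 22.9 / 0.24 = 2263 mg

2260 mg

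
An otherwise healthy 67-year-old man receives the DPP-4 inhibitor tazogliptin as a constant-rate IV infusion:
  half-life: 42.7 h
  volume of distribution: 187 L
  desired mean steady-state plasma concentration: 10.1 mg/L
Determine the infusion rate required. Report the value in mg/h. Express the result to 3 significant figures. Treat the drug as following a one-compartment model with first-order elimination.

k = ln2 / t½ = 0.693147 / 42.7 = 0.01623 h⁻¹
CL = k × Vd = 0.01623 × 187 = 3.035 L/h
At steady state, infusion rate R₀ = Css × CL = 10.1 × 3.035 = 30.65 mg/h

30.7 mg/h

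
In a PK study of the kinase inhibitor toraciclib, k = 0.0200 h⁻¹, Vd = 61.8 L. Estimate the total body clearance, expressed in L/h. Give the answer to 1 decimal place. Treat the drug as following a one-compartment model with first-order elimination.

1.2 L/h

CL = k × Vd = 0.0200 × 61.8 = 1.236 L/h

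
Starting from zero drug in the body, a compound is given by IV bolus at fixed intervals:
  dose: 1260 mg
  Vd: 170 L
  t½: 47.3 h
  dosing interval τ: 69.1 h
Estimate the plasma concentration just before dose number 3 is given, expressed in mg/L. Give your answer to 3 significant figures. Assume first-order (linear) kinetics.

3.67 mg/L

C₀ per dose = Dose / Vd = 1260 / 170 = 7.412 mg/L
k = ln2 / t½ = 0.693147 / 47.3 = 0.01465 h⁻¹
Fraction remaining after one interval: r = e^(−kτ) = e^(−0.01465 × 69.1) = 0.3634
Before dose 3, 2 doses have been given (aged 1τ, 2τ).
C_trough = C₀ × (r + r²) = 7.412 × (0.3634 + 0.1321) = 3.673 mg/L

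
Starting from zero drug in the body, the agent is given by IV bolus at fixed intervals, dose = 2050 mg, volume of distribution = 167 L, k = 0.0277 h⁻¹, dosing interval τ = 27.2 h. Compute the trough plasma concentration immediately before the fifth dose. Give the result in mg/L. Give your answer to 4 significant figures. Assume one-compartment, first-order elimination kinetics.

C₀ per dose = Dose / Vd = 2050 / 167 = 12.28 mg/L
Fraction remaining after one interval: r = e^(−kτ) = e^(−0.02770 × 27.2) = 0.4707
Before dose 5, 4 doses have been given (aged 1τ, 2τ, 3τ, 4τ).
C_trough = C₀ × (r + r² + … + r^4) = C₀ × r(1−r^4)/(1−r)
        = 12.28 × 0.4707 × (1 − 0.04909) / (1 − 0.4707) = 10.38 mg/L

10.38 mg/L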